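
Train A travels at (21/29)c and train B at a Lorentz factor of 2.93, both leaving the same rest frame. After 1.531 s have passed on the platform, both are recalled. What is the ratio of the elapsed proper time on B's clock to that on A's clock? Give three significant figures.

τ_B/τ_A = 0.495

A: γ = 1/√(1 − (21/29)²) = 29/20 = 1.450. B: γ = 2.93.
τ_A/τ_B = γ_B/γ_A = 2.930/1.450 = 2.021, so τ_B/τ_A = 0.4949.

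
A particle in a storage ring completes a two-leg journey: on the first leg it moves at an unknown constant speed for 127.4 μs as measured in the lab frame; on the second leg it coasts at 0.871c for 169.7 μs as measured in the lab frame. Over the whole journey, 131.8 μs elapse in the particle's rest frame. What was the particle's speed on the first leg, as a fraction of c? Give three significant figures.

Leg 1: speed unknown; τ_1 = 127.4/γ_1.
Leg 2: γ = 1/√(1 − 0.871²) = 1/√0.2414 = 2.035; τ_2 = 169.7/2.035 = 83.37 μs.
Total proper time: τ_1 + 83.37 = 131.8, so τ_1 = 131.8 − 83.37 = 48.43 μs.
γ_1 = 127.4/48.43 = 2.631; β = √(1 − 1/γ²) = √0.8555.

β = 0.925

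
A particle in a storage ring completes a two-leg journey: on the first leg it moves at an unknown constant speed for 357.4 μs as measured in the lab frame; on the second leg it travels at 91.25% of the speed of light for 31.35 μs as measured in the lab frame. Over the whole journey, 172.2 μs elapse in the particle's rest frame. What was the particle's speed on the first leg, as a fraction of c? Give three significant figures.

Leg 1: speed unknown; τ_1 = 357.4/γ_1.
Leg 2: β = 0.9125; γ = 1/√(1 − 0.9125²) = 1/√0.1673 = 2.445; τ_2 = 31.35/2.445 = 12.82 μs.
Total proper time: τ_1 + 12.82 = 172.2, so τ_1 = 172.2 − 12.82 = 159.4 μs.
γ_1 = 357.4/159.4 = 2.243; β = √(1 − 1/γ²) = √0.8011.

β = 0.895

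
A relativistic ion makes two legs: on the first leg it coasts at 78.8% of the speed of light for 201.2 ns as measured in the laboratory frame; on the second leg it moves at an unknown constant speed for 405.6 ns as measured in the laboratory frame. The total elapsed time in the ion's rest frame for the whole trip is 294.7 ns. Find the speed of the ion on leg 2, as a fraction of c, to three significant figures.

Leg 1: β = 0.788; γ = 1/√(1 − 0.788²) = 1/√0.3791 = 1.624; τ_1 = 201.2/1.624 = 123.9 ns.
Leg 2: speed unknown; τ_2 = 405.6/γ_2.
Total proper time: 123.9 + τ_2 = 294.7, so τ_2 = 294.7 − 123.9 = 170.8 ns.
γ_2 = 405.6/170.8 = 2.374; β = √(1 − 1/γ²) = √0.8226.

β = 0.907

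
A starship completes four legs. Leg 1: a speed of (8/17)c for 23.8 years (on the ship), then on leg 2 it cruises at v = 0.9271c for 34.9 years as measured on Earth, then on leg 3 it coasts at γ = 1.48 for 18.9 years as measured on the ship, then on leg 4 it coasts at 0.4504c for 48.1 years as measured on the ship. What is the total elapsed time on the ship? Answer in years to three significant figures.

Leg 1: 23.8 years is already measured on the ship.
Leg 2: γ = 1/√(1 − 0.9271²) = 1/√0.1405 = 2.668; τ_2 = 34.9/2.668 = 13.08 years.
Leg 3: 18.9 years is already measured on the ship.
Leg 4: 48.1 years is already measured on the ship.
Total: 23.80 + 13.08 + 18.90 + 48.10 years.

τ = 104 years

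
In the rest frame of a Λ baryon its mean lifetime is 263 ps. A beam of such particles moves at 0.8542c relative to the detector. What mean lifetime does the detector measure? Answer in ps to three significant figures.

γ = 1/√(1 − 0.8542²) = 1/√0.2703 = 1.923
The rest-frame lifetime is the proper time; the lab measures the dilated interval Δt = γτ₀ = 1.923 × 263 ps.

Δt = 506 ps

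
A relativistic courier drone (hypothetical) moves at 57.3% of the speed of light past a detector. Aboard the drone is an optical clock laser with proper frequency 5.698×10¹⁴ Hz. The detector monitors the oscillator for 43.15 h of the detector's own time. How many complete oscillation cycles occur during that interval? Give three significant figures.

N = 7.25×10¹⁹

β = 0.573; γ = 1/√(1 − 0.573²) = 1/√0.6717 = 1.220
During 43.15 h of lab time, the oscillator's proper time advances by τ = Δt/γ = 43.15/1.220 = 35.36 h = 1.273×10⁵ s.
N = f × τ = 5.698×10¹⁴ × 1.273×10⁵ = 7.254×10¹⁹.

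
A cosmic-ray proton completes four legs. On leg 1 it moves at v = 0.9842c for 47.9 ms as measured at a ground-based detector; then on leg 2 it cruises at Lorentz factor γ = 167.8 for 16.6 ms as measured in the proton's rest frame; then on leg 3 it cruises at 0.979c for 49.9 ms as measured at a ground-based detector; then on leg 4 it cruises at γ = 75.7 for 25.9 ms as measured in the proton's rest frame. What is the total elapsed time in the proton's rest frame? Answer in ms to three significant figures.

τ = 61.2 ms

Leg 1: γ = 1/√(1 − 0.9842²) = 1/√0.03135 = 5.648; τ_1 = 47.9/5.648 = 8.481 ms.
Leg 2: 16.6 ms is already measured in the proton's rest frame.
Leg 3: γ = 1/√(1 − 0.979²) = 1/√0.04156 = 4.905; τ_3 = 49.9/4.905 = 10.17 ms.
Leg 4: 25.9 ms is already measured in the proton's rest frame.
Total: 8.481 + 16.60 + 10.17 + 25.90 ms.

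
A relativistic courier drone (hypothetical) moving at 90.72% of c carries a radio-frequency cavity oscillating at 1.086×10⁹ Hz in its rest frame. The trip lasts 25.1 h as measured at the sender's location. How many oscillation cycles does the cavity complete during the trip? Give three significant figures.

β = 0.9072; γ = 1/√(1 − 0.9072²) = 1/√0.1770 = 2.377
The oscillator's own cycle count is N = f × τ where τ is the proper time aboard the drone. τ = Δt/γ = 25.1/2.377 = 10.56 h = 3.801×10⁴ s.
N = 1.086×10⁹ × 3.801×10⁴ = 4.128×10¹³.

N = 4.13×10¹³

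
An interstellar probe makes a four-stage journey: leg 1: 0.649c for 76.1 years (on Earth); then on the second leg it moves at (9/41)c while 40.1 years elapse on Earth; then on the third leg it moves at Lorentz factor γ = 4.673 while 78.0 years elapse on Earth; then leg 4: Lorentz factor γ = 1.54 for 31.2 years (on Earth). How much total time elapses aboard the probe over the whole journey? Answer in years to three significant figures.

τ = 134 years

Leg 1: γ = 1/√(1 − 0.649²) = 1/√0.5788 = 1.314; τ_1 = 76.1/1.314 = 57.90 years.
Leg 2: γ = 1/√(1 − (9/41)²) = 41/40 = 1.025; τ_2 = 40.1/1.025 = 39.12 years.
Leg 3: γ = 4.673; τ_3 = 78.0/4.673 = 16.69 years.
Leg 4: γ = 1.54; τ_4 = 31.2/1.540 = 20.26 years.
Total: 57.90 + 39.12 + 16.69 + 20.26 years.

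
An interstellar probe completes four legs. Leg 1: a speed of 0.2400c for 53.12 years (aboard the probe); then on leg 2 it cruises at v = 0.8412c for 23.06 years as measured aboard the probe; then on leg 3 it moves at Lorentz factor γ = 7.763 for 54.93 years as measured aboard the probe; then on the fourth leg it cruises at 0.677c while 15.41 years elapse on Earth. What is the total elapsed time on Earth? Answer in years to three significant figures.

Leg 1: γ = 1/√(1 − 0.2400²) = 1/√0.9424 = 1.030; Δt_1 = 1.030 × 53.12 = 54.72 years.
Leg 2: γ = 1/√(1 − 0.8412²) = 1/√0.2924 = 1.849; Δt_2 = 1.849 × 23.06 = 42.65 years.
Leg 3: γ = 7.763; Δt_3 = 7.763 × 54.93 = 426.4 years.
Leg 4: 15.41 years is already measured on Earth.
Total: 54.72 + 42.65 + 426.4 + 15.41 years.

Δt = 539 years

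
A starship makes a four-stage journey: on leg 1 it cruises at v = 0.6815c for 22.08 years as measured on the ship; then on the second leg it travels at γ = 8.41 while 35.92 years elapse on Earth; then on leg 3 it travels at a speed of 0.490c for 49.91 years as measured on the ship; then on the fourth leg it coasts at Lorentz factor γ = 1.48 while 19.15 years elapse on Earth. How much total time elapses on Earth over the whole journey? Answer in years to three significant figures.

Leg 1: γ = 1/√(1 − 0.6815²) = 1/√0.5356 = 1.366; Δt_1 = 1.366 × 22.08 = 30.17 years.
Leg 2: 35.92 years is already measured on Earth.
Leg 3: γ = 1/√(1 − 0.490²) = 1/√0.7599 = 1.147; Δt_3 = 1.147 × 49.91 = 57.25 years.
Leg 4: 19.15 years is already measured on Earth.
Total: 30.17 + 35.92 + 57.25 + 19.15 years.

Δt = 142 years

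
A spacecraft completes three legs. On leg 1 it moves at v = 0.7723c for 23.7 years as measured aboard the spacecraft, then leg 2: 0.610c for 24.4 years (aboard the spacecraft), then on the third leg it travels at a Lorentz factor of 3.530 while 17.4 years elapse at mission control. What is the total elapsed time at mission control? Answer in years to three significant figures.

Δt = 85.5 years

Leg 1: γ = 1/√(1 − 0.7723²) = 1/√0.4036 = 1.574; Δt_1 = 1.574 × 23.7 = 37.31 years.
Leg 2: γ = 1/√(1 − 0.610²) = 1/√0.6279 = 1.262; Δt_2 = 1.262 × 24.4 = 30.79 years.
Leg 3: 17.4 years is already measured at mission control.
Total: 37.31 + 30.79 + 17.40 years.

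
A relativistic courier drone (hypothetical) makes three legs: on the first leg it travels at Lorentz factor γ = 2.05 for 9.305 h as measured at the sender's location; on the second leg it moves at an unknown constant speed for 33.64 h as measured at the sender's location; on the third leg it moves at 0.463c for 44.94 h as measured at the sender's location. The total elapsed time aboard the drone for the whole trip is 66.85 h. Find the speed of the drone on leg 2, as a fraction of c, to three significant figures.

Leg 1: γ = 2.05; τ_1 = 9.305/2.050 = 4.539 h.
Leg 2: speed unknown; τ_2 = 33.64/γ_2.
Leg 3: γ = 1/√(1 − 0.463²) = 1/√0.7856 = 1.128; τ_3 = 44.94/1.128 = 39.83 h.
Total proper time: 4.539 + τ_2 + 39.83 = 66.85, so τ_2 = 66.85 − 44.37 = 22.48 h.
γ_2 = 33.64/22.48 = 1.497; β = √(1 − 1/γ²) = √0.5535.

β = 0.744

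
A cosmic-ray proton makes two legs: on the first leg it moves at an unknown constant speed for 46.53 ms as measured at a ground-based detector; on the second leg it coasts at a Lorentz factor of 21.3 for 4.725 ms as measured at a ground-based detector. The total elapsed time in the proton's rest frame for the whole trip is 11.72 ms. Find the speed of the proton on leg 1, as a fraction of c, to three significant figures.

Leg 1: speed unknown; τ_1 = 46.53/γ_1.
Leg 2: γ = 21.3; τ_2 = 4.725/21.30 = 0.2218 ms.
Total proper time: τ_1 + 0.2218 = 11.72, so τ_1 = 11.72 − 0.2218 = 11.50 ms.
γ_1 = 46.53/11.50 = 4.047; β = √(1 − 1/γ²) = √0.9389.

β = 0.969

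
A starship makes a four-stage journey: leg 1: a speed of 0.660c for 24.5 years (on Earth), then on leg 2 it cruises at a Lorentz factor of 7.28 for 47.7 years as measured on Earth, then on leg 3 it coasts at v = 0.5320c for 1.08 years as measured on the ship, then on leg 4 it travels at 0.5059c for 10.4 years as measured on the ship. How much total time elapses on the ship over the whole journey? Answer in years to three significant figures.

Leg 1: γ = 1/√(1 − 0.660²) = 1/√0.5644 = 1.331; τ_1 = 24.5/1.331 = 18.41 years.
Leg 2: γ = 7.28; τ_2 = 47.7/7.280 = 6.552 years.
Leg 3: 1.08 years is already measured on the ship.
Leg 4: 10.4 years is already measured on the ship.
Total: 18.41 + 6.552 + 1.080 + 10.40 years.

τ = 36.4 years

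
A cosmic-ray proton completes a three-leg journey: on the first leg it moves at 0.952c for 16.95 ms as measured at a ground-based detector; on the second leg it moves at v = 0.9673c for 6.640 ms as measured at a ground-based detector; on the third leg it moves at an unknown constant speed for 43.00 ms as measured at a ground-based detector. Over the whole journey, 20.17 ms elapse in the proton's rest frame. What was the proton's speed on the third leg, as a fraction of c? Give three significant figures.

β = 0.951

Leg 1: γ = 1/√(1 − 0.952²) = 1/√0.09370 = 3.267; τ_1 = 16.95/3.267 = 5.188 ms.
Leg 2: γ = 1/√(1 − 0.9673²) = 1/√0.06433 = 3.943; τ_2 = 6.640/3.943 = 1.684 ms.
Leg 3: speed unknown; τ_3 = 43.00/γ_3.
Total proper time: 5.188 + 1.684 + τ_3 = 20.17, so τ_3 = 20.17 − 6.872 = 13.30 ms.
γ_3 = 43.00/13.30 = 3.234; β = √(1 − 1/γ²) = √0.9044.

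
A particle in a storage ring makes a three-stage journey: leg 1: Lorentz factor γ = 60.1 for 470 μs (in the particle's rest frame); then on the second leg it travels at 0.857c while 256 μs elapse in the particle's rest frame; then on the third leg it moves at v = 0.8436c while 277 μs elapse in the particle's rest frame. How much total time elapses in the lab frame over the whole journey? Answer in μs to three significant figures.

Leg 1: γ = 60.1; Δt_1 = 60.10 × 470 = 2.825×10⁴ μs.
Leg 2: γ = 1/√(1 − 0.857²) = 1/√0.2656 = 1.941; Δt_2 = 1.941 × 256 = 496.8 μs.
Leg 3: γ = 1/√(1 − 0.8436²) = 1/√0.2883 = 1.862; Δt_3 = 1.862 × 277 = 515.9 μs.
Total: 2.825×10⁴ + 496.8 + 515.9 μs.

Δt = 2.93×10⁴ μs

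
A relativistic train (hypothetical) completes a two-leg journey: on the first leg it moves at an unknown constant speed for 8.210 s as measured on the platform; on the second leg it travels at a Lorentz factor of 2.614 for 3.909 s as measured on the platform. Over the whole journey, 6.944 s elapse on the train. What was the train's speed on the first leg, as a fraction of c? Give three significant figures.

β = 0.748

Leg 1: speed unknown; τ_1 = 8.210/γ_1.
Leg 2: γ = 2.614; τ_2 = 3.909/2.614 = 1.495 s.
Total proper time: τ_1 + 1.495 = 6.944, so τ_1 = 6.944 − 1.495 = 5.449 s.
γ_1 = 8.210/5.449 = 1.507; β = √(1 − 1/γ²) = √0.5596.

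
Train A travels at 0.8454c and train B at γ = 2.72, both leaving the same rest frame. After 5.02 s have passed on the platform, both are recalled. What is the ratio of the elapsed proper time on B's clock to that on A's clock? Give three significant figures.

τ_B/τ_A = 0.688

A: γ = 1/√(1 − 0.8454²) = 1/√0.2853 = 1.872. B: γ = 2.72.
τ_A/τ_B = γ_B/γ_A = 2.720/1.872 = 1.453, so τ_B/τ_A = 0.6883.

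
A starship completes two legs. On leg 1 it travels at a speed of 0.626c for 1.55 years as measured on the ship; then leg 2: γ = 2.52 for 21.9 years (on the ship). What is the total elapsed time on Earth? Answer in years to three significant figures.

Leg 1: γ = 1/√(1 − 0.626²) = 1/√0.6081 = 1.282; Δt_1 = 1.282 × 1.55 = 1.988 years.
Leg 2: γ = 2.52; Δt_2 = 2.520 × 21.9 = 55.19 years.
Total: 1.988 + 55.19 years.

Δt = 57.2 years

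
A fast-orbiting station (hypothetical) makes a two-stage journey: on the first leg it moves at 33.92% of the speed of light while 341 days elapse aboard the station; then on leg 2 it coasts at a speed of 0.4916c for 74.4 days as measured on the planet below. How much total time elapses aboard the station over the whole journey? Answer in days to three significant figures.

Leg 1: 341 days is already measured aboard the station.
Leg 2: γ = 1/√(1 − 0.4916²) = 1/√0.7583 = 1.148; τ_2 = 74.4/1.148 = 64.79 days.
Total: 341.0 + 64.79 days.

τ = 406 days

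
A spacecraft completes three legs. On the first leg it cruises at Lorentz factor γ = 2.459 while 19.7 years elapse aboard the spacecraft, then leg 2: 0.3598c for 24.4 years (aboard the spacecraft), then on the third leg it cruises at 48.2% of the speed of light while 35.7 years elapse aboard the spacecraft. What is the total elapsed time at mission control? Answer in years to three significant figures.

Δt = 115 years

Leg 1: γ = 2.459; Δt_1 = 2.459 × 19.7 = 48.44 years.
Leg 2: γ = 1/√(1 − 0.3598²) = 1/√0.8705 = 1.072; Δt_2 = 1.072 × 24.4 = 26.15 years.
Leg 3: β = 0.482; γ = 1/√(1 − 0.482²) = 1/√0.7677 = 1.141; Δt_3 = 1.141 × 35.7 = 40.75 years.
Total: 48.44 + 26.15 + 40.75 years.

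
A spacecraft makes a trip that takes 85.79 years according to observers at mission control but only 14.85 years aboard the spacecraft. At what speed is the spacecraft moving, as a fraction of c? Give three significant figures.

v = 0.985c

The proper time is measured aboard the spacecraft (both events occur at the spacecraft's location); Δt is measured at mission control. γ = Δt/τ = 85.79/14.85 = 5.777.
β = √(1 − 1/γ²) = √(1 − 0.02996) = √0.9700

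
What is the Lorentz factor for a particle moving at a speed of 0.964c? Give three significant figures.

γ = 3.76

γ = 1/√(1 − 0.964²) = 1/√0.07070 = 3.761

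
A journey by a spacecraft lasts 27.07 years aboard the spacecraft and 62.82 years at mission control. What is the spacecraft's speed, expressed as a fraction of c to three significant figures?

β = 0.902

The proper time is measured aboard the spacecraft (both events occur at the spacecraft's location); Δt is measured at mission control. γ = Δt/τ = 62.82/27.07 = 2.321.
β = √(1 − 1/γ²) = √(1 − 0.1857) = √0.8143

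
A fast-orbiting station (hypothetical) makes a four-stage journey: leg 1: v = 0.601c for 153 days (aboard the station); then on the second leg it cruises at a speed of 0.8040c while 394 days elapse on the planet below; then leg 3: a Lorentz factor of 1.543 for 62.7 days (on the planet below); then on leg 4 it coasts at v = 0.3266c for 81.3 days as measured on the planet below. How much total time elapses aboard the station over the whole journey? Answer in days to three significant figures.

τ = 505 days

Leg 1: 153 days is already measured aboard the station.
Leg 2: γ = 1/√(1 − 0.8040²) = 1/√0.3536 = 1.682; τ_2 = 394/1.682 = 234.3 days.
Leg 3: γ = 1.543; τ_3 = 62.7/1.543 = 40.64 days.
Leg 4: γ = 1/√(1 − 0.3266²) = 1/√0.8933 = 1.058; τ_4 = 81.3/1.058 = 76.84 days.
Total: 153.0 + 234.3 + 40.64 + 76.84 days.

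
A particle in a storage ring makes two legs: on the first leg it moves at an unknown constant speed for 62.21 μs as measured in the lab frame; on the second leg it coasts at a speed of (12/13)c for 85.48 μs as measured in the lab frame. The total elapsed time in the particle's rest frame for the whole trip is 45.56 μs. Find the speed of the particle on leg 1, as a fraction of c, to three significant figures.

Leg 1: speed unknown; τ_1 = 62.21/γ_1.
Leg 2: γ = 1/√(1 − (12/13)²) = 13/5 = 2.600; τ_2 = 85.48/2.600 = 32.88 μs.
Total proper time: τ_1 + 32.88 = 45.56, so τ_1 = 45.56 − 32.88 = 12.68 μs.
γ_1 = 62.21/12.68 = 4.905; β = √(1 − 1/γ²) = √0.9584.

β = 0.979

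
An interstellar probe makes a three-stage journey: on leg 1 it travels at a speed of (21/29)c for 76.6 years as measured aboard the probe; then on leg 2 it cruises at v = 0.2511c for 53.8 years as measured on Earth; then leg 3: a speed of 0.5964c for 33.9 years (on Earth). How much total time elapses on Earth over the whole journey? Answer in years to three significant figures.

Δt = 199 years

Leg 1: γ = 1/√(1 − (21/29)²) = 29/20 = 1.450; Δt_1 = 1.450 × 76.6 = 111.1 years.
Leg 2: 53.8 years is already measured on Earth.
Leg 3: 33.9 years is already measured on Earth.
Total: 111.1 + 53.80 + 33.90 years.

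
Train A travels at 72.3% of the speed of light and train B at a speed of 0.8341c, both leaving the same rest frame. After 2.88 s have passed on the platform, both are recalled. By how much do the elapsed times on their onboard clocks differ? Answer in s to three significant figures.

A: β = 0.723; γ = 1/√(1 − 0.723²) = 1/√0.4773 = 1.447; τ_A = 2.88/1.447 = 1.990 s.
B: γ = 1/√(1 − 0.8341²) = 1/√0.3043 = 1.813; τ_B = 2.88/1.813 = 1.589 s.

|τ_A − τ_B| = 0.401 s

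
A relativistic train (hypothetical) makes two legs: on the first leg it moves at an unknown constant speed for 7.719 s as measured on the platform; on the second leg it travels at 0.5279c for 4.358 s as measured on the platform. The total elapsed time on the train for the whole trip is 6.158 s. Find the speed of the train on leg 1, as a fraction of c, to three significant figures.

Leg 1: speed unknown; τ_1 = 7.719/γ_1.
Leg 2: γ = 1/√(1 − 0.5279²) = 1/√0.7213 = 1.177; τ_2 = 4.358/1.177 = 3.701 s.
Total proper time: τ_1 + 3.701 = 6.158, so τ_1 = 6.158 − 3.701 = 2.457 s.
γ_1 = 7.719/2.457 = 3.142; β = √(1 − 1/γ²) = √0.8987.

β = 0.948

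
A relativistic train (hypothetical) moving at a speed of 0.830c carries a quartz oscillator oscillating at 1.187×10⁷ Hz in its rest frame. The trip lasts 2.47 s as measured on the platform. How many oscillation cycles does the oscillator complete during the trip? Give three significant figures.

N = 1.64×10⁷

γ = 1/√(1 − 0.830²) = 1/√0.3111 = 1.793
The oscillator's own cycle count is N = f × τ where τ is the proper time on the train. τ = Δt/γ = 2.47/1.793 = 1.378 s = 1.378×10⁰ s.
N = 1.187×10⁷ × 1.378×10⁰ = 1.635×10⁷.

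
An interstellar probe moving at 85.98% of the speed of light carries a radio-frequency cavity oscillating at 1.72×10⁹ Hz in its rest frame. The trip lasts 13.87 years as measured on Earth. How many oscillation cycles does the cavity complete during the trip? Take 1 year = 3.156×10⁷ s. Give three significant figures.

N = 3.84×10¹⁷

β = 0.8598; γ = 1/√(1 − 0.8598²) = 1/√0.2607 = 1.958
The oscillator's own cycle count is N = f × τ where τ is the proper time aboard the probe. τ = Δt/γ = 13.87/1.958 = 7.082 years = 2.235×10⁸ s.
N = 1.72×10⁹ × 2.235×10⁸ = 3.845×10¹⁷.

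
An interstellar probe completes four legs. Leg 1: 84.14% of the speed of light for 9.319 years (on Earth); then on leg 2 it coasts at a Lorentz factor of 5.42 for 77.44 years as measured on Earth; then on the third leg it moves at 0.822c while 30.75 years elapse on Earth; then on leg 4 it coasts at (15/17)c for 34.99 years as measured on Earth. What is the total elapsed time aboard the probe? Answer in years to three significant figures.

τ = 53.3 years

Leg 1: β = 0.8414; γ = 1/√(1 − 0.8414²) = 1/√0.2920 = 1.850; τ_1 = 9.319/1.850 = 5.036 years.
Leg 2: γ = 5.42; τ_2 = 77.44/5.420 = 14.29 years.
Leg 3: γ = 1/√(1 − 0.822²) = 1/√0.3243 = 1.756; τ_3 = 30.75/1.756 = 17.51 years.
Leg 4: γ = 1/√(1 − (15/17)²) = 17/8 = 2.125; τ_4 = 34.99/2.125 = 16.47 years.
Total: 5.036 + 14.29 + 17.51 + 16.47 years.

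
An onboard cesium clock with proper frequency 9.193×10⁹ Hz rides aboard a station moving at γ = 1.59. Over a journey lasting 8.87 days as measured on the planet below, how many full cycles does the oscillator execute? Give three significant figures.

γ = 1.59
The oscillator's own cycle count is N = f × τ where τ is the proper time aboard the station. τ = Δt/γ = 8.87/1.590 = 5.579 days = 4.820×10⁵ s.
N = 9.193×10⁹ × 4.820×10⁵ = 4.431×10¹⁵.

N = 4.43×10¹⁵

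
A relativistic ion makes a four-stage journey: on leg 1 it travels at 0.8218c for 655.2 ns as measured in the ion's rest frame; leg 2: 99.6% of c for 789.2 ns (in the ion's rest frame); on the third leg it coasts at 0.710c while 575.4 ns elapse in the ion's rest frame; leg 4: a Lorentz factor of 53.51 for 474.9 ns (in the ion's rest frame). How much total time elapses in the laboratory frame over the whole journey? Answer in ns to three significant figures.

Leg 1: γ = 1/√(1 − 0.8218²) = 1/√0.3246 = 1.755; Δt_1 = 1.755 × 655.2 = 1150 ns.
Leg 2: β = 0.996; γ = 1/√(1 − 0.996²) = 1/√0.007984 = 11.19; Δt_2 = 11.19 × 789.2 = 8832 ns.
Leg 3: γ = 1/√(1 − 0.710²) = 1/√0.4959 = 1.420; Δt_3 = 1.420 × 575.4 = 817.1 ns.
Leg 4: γ = 53.51; Δt_4 = 53.51 × 474.9 = 2.541×10⁴ ns.
Total: 1150 + 8832 + 817.1 + 2.541×10⁴ ns.

Δt = 3.62×10⁴ ns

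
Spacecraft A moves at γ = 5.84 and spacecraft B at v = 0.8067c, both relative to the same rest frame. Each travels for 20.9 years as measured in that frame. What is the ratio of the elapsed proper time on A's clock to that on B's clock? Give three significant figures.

A: γ = 5.84. B: γ = 1/√(1 − 0.8067²) = 1/√0.3492 = 1.692.
τ_A/τ_B = γ_B/γ_A = 1.692/5.840 = 0.2898, so τ_A/τ_B = 0.2898.

τ_A/τ_B = 0.290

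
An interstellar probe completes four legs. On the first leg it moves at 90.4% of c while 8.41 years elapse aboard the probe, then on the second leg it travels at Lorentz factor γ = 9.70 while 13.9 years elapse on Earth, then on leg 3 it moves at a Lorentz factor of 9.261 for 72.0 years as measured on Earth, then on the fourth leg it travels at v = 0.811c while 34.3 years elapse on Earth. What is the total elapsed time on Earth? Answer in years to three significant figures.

Leg 1: β = 0.904; γ = 1/√(1 − 0.904²) = 1/√0.1828 = 2.339; Δt_1 = 2.339 × 8.41 = 19.67 years.
Leg 2: 13.9 years is already measured on Earth.
Leg 3: 72.0 years is already measured on Earth.
Leg 4: 34.3 years is already measured on Earth.
Total: 19.67 + 13.90 + 72.00 + 34.30 years.

Δt = 140 years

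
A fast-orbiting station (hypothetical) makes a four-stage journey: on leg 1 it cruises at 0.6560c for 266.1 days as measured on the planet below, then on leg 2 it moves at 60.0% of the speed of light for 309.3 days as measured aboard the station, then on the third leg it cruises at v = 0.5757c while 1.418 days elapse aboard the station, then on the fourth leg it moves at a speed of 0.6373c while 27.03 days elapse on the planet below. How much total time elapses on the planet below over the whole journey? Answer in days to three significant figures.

Leg 1: 266.1 days is already measured on the planet below.
Leg 2: β = 0.600; γ = 1/√(1 − 0.600²) = 1/√0.6400 = 1.250; Δt_2 = 1.250 × 309.3 = 386.6 days.
Leg 3: γ = 1/√(1 − 0.5757²) = 1/√0.6686 = 1.223; Δt_3 = 1.223 × 1.418 = 1.734 days.
Leg 4: 27.03 days is already measured on the planet below.
Total: 266.1 + 386.6 + 1.734 + 27.03 days.

Δt = 681 days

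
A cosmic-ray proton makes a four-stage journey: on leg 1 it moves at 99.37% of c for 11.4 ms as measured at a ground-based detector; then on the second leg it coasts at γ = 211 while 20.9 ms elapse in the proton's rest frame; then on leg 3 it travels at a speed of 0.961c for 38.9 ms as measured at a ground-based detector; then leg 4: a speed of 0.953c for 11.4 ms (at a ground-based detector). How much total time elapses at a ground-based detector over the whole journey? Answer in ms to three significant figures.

Leg 1: 11.4 ms is already measured at a ground-based detector.
Leg 2: γ = 211; Δt_2 = 211.0 × 20.9 = 4410 ms.
Leg 3: 38.9 ms is already measured at a ground-based detector.
Leg 4: 11.4 ms is already measured at a ground-based detector.
Total: 11.40 + 4410 + 38.90 + 11.40 ms.

Δt = 4470 ms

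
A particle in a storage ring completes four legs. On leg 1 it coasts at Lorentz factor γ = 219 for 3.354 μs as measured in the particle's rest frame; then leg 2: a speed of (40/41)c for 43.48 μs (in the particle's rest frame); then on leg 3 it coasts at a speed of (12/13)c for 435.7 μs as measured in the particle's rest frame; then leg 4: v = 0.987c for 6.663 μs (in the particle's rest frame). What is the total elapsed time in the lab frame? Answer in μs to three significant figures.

Leg 1: γ = 219; Δt_1 = 219.0 × 3.354 = 734.5 μs.
Leg 2: γ = 1/√(1 − (40/41)²) = 41/9 ≈ 4.556; Δt_2 = 4.556 × 43.48 = 198.1 μs.
Leg 3: γ = 1/√(1 − (12/13)²) = 13/5 = 2.600; Δt_3 = 2.600 × 435.7 = 1133 μs.
Leg 4: γ = 1/√(1 − 0.987²) = 1/√0.02583 = 6.222; Δt_4 = 6.222 × 6.663 = 41.46 μs.
Total: 734.5 + 198.1 + 1133 + 41.46 μs.

Δt = 2110 μs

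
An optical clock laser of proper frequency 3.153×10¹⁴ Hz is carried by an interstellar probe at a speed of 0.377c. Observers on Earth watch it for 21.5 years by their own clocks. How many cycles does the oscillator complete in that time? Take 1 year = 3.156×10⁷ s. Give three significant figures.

N = 1.98×10²³

γ = 1/√(1 − 0.377²) = 1/√0.8579 = 1.080
During 21.5 years of lab time, the oscillator's proper time advances by τ = Δt/γ = 21.5/1.080 = 19.91 years = 6.285×10⁸ s.
N = f × τ = 3.153×10¹⁴ × 6.285×10⁸ = 1.982×10²³.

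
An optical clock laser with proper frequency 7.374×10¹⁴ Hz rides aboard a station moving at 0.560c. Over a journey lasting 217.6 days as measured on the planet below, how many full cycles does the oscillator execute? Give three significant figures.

γ = 1/√(1 − 0.560²) = 1/√0.6864 = 1.207
The oscillator's own cycle count is N = f × τ where τ is the proper time aboard the station. τ = Δt/γ = 217.6/1.207 = 180.3 days = 1.558×10⁷ s.
N = 7.374×10¹⁴ × 1.558×10⁷ = 1.149×10²².

N = 1.15×10²²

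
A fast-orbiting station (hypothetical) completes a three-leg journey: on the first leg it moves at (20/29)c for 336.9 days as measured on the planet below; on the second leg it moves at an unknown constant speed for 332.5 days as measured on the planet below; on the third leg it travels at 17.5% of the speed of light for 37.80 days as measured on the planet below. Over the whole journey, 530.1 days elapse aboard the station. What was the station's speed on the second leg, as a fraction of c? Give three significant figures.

β = 0.663

Leg 1: γ = 1/√(1 − (20/29)²) = 29/21 ≈ 1.381; τ_1 = 336.9/1.381 = 244.0 days.
Leg 2: speed unknown; τ_2 = 332.5/γ_2.
Leg 3: β = 0.175; γ = 1/√(1 − 0.175²) = 1/√0.9694 = 1.016; τ_3 = 37.80/1.016 = 37.22 days.
Total proper time: 244.0 + τ_2 + 37.22 = 530.1, so τ_2 = 530.1 − 281.2 = 248.9 days.
γ_2 = 332.5/248.9 = 1.336; β = √(1 − 1/γ²) = √0.4395.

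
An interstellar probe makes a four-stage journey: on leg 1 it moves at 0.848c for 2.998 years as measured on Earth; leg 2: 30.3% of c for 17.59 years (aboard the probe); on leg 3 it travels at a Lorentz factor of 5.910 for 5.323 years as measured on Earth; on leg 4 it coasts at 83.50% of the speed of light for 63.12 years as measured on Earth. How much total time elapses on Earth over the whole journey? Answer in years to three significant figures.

Δt = 89.9 years

Leg 1: 2.998 years is already measured on Earth.
Leg 2: β = 0.303; γ = 1/√(1 − 0.303²) = 1/√0.9082 = 1.049; Δt_2 = 1.049 × 17.59 = 18.46 years.
Leg 3: 5.323 years is already measured on Earth.
Leg 4: 63.12 years is already measured on Earth.
Total: 2.998 + 18.46 + 5.323 + 63.12 years.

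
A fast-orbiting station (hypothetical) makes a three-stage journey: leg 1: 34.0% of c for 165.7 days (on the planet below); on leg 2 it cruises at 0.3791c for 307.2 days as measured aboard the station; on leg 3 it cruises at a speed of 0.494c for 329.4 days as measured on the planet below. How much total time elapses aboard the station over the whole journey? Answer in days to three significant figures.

τ = 749 days

Leg 1: β = 0.340; γ = 1/√(1 − 0.340²) = 1/√0.8844 = 1.063; τ_1 = 165.7/1.063 = 155.8 days.
Leg 2: 307.2 days is already measured aboard the station.
Leg 3: γ = 1/√(1 − 0.494²) = 1/√0.7560 = 1.150; τ_3 = 329.4/1.150 = 286.4 days.
Total: 155.8 + 307.2 + 286.4 days.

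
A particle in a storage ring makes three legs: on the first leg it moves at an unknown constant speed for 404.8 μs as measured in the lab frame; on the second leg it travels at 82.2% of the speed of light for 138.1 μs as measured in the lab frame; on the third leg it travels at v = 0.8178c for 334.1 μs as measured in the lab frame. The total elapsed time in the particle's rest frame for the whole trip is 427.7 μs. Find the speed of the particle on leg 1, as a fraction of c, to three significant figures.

β = 0.922

Leg 1: speed unknown; τ_1 = 404.8/γ_1.
Leg 2: β = 0.822; γ = 1/√(1 − 0.822²) = 1/√0.3243 = 1.756; τ_2 = 138.1/1.756 = 78.65 μs.
Leg 3: γ = 1/√(1 − 0.8178²) = 1/√0.3312 = 1.738; τ_3 = 334.1/1.738 = 192.3 μs.
Total proper time: τ_1 + 78.65 + 192.3 = 427.7, so τ_1 = 427.7 − 270.9 = 156.8 μs.
γ_1 = 404.8/156.8 = 2.582; β = √(1 − 1/γ²) = √0.8500.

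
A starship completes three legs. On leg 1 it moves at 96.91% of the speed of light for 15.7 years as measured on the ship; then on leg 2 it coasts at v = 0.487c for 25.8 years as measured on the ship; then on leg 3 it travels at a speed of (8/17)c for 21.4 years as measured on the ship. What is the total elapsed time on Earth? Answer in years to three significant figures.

Leg 1: β = 0.9691; γ = 1/√(1 − 0.9691²) = 1/√0.06085 = 4.054; Δt_1 = 4.054 × 15.7 = 63.65 years.
Leg 2: γ = 1/√(1 − 0.487²) = 1/√0.7628 = 1.145; Δt_2 = 1.145 × 25.8 = 29.54 years.
Leg 3: γ = 1/√(1 − (8/17)²) = 17/15 ≈ 1.133; Δt_3 = 1.133 × 21.4 = 24.25 years.
Total: 63.65 + 29.54 + 24.25 years.

Δt = 117 years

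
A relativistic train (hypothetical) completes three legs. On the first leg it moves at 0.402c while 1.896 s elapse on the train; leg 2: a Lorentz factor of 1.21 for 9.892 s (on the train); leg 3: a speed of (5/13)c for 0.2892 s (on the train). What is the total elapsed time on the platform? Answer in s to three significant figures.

Δt = 14.4 s

Leg 1: γ = 1/√(1 − 0.402²) = 1/√0.8384 = 1.092; Δt_1 = 1.092 × 1.896 = 2.071 s.
Leg 2: γ = 1.21; Δt_2 = 1.210 × 9.892 = 11.97 s.
Leg 3: γ = 1/√(1 − (5/13)²) = 13/12 ≈ 1.083; Δt_3 = 1.083 × 0.2892 = 0.3133 s.
Total: 2.071 + 11.97 + 0.3133 s.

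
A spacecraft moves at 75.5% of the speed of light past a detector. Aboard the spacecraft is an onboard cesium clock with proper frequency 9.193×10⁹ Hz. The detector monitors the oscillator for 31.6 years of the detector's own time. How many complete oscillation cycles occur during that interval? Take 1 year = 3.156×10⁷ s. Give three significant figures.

β = 0.755; γ = 1/√(1 − 0.755²) = 1/√0.4300 = 1.525
During 31.6 years of lab time, the oscillator's proper time advances by τ = Δt/γ = 31.6/1.525 = 20.72 years = 6.540×10⁸ s.
N = f × τ = 9.193×10⁹ × 6.540×10⁸ = 6.012×10¹⁸.

N = 6.01×10¹⁸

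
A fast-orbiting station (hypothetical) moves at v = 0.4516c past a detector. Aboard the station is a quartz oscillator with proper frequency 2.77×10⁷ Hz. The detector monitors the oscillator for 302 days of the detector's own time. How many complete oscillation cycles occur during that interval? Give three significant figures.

γ = 1/√(1 − 0.4516²) = 1/√0.7961 = 1.121
During 302 days of lab time, the oscillator's proper time advances by τ = Δt/γ = 302/1.121 = 269.5 days = 2.328×10⁷ s.
N = f × τ = 2.77×10⁷ × 2.328×10⁷ = 6.449×10¹⁴.

N = 6.45×10¹⁴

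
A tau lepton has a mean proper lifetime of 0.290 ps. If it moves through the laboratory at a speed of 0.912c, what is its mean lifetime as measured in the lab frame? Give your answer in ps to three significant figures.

γ = 1/√(1 − 0.912²) = 1/√0.1683 = 2.438
The rest-frame lifetime is the proper time; the lab measures the dilated interval Δt = γτ₀ = 2.438 × 0.290 ps.

Δt = 0.707 ps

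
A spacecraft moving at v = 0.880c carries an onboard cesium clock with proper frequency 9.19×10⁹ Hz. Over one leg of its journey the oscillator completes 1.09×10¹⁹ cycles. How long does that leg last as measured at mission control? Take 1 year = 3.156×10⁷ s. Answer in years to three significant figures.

γ = 1/√(1 − 0.880²) = 1/√0.2256 = 2.105
Proper time for N cycles: τ = N/f = 1.09×10¹⁹/(9.19×10⁹) = 1.186×10⁹ s = 37.58 years.
Lab-frame duration Δt = γτ = 2.105 × 37.58 = 79.12 years.

Δt = 79.1 years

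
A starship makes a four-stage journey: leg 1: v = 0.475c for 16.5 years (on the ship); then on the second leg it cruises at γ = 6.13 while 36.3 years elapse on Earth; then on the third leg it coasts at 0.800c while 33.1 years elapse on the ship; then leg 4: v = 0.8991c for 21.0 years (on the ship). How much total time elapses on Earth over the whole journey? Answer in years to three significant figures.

Leg 1: γ = 1/√(1 − 0.475²) = 1/√0.7744 = 1.136; Δt_1 = 1.136 × 16.5 = 18.75 years.
Leg 2: 36.3 years is already measured on Earth.
Leg 3: γ = 1/√(1 − 0.800²) = 5/3 ≈ 1.667; Δt_3 = 1.667 × 33.1 = 55.17 years.
Leg 4: γ = 1/√(1 − 0.8991²) = 1/√0.1916 = 2.284; Δt_4 = 2.284 × 21.0 = 47.97 years.
Total: 18.75 + 36.30 + 55.17 + 47.97 years.

Δt = 158 years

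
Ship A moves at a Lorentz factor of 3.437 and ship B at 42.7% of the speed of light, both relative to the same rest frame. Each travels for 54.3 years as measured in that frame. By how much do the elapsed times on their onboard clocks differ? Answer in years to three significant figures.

A: γ = 3.437; τ_A = 54.3/3.437 = 15.80 years.
B: β = 0.427; γ = 1/√(1 − 0.427²) = 1/√0.8177 = 1.106; τ_B = 54.3/1.106 = 49.10 years.

|τ_A − τ_B| = 33.3 years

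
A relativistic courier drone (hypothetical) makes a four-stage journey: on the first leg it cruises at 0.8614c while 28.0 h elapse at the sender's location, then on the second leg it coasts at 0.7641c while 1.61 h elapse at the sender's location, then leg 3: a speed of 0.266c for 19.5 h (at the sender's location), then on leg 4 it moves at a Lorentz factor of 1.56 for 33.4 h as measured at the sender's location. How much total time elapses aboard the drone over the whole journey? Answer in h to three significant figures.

τ = 55.5 h

Leg 1: γ = 1/√(1 − 0.8614²) = 1/√0.2580 = 1.969; τ_1 = 28.0/1.969 = 14.22 h.
Leg 2: γ = 1/√(1 − 0.7641²) = 1/√0.4162 = 1.550; τ_2 = 1.61/1.550 = 1.039 h.
Leg 3: γ = 1/√(1 − 0.266²) = 1/√0.9292 = 1.037; τ_3 = 19.5/1.037 = 18.80 h.
Leg 4: γ = 1.56; τ_4 = 33.4/1.560 = 21.41 h.
Total: 14.22 + 1.039 + 18.80 + 21.41 h.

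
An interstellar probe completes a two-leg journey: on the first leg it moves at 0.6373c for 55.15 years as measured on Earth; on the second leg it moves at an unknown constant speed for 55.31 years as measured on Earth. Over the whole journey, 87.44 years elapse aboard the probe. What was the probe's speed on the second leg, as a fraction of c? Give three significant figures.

β = 0.583

Leg 1: γ = 1/√(1 − 0.6373²) = 1/√0.5938 = 1.298; τ_1 = 55.15/1.298 = 42.50 years.
Leg 2: speed unknown; τ_2 = 55.31/γ_2.
Total proper time: 42.50 + τ_2 = 87.44, so τ_2 = 87.44 − 42.50 = 44.94 years.
γ_2 = 55.31/44.94 = 1.231; β = √(1 − 1/γ²) = √0.3398.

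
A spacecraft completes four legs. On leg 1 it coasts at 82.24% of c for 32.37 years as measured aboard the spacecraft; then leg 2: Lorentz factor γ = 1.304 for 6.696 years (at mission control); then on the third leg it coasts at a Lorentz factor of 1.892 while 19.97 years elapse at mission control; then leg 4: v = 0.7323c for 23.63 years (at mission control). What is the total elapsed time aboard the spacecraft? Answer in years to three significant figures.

τ = 64.2 years

Leg 1: 32.37 years is already measured aboard the spacecraft.
Leg 2: γ = 1.304; τ_2 = 6.696/1.304 = 5.135 years.
Leg 3: γ = 1.892; τ_3 = 19.97/1.892 = 10.55 years.
Leg 4: γ = 1/√(1 − 0.7323²) = 1/√0.4637 = 1.468; τ_4 = 23.63/1.468 = 16.09 years.
Total: 32.37 + 5.135 + 10.55 + 16.09 years.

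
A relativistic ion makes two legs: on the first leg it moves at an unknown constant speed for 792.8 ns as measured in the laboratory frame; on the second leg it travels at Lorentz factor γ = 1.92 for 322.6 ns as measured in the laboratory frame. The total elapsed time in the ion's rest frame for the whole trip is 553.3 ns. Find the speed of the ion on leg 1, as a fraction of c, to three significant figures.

β = 0.874

Leg 1: speed unknown; τ_1 = 792.8/γ_1.
Leg 2: γ = 1.92; τ_2 = 322.6/1.920 = 168.0 ns.
Total proper time: τ_1 + 168.0 = 553.3, so τ_1 = 553.3 − 168.0 = 385.3 ns.
γ_1 = 792.8/385.3 = 2.058; β = √(1 − 1/γ²) = √0.7638.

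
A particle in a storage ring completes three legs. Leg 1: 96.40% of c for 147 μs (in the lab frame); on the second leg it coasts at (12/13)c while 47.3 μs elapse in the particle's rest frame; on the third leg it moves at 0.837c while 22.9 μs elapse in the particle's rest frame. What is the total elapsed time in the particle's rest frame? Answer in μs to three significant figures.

τ = 109 μs

Leg 1: β = 0.9640; γ = 1/√(1 − 0.9640²) = 1/√0.07070 = 3.761; τ_1 = 147/3.761 = 39.09 μs.
Leg 2: 47.3 μs is already measured in the particle's rest frame.
Leg 3: 22.9 μs is already measured in the particle's rest frame.
Total: 39.09 + 47.30 + 22.90 μs.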